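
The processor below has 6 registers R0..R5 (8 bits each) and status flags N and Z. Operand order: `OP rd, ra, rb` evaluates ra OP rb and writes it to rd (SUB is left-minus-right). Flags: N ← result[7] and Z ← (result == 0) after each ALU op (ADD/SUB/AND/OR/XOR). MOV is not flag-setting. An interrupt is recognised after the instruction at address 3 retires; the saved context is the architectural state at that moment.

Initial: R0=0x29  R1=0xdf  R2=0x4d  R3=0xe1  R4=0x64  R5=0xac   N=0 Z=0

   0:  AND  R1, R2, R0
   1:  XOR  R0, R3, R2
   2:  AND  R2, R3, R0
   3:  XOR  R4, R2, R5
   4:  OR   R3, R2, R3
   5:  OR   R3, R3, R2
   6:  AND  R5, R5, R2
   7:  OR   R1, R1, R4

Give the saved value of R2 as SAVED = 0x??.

SAVED = 0xa0

after  0: R0=0x29 R1=0x09 R2=0x4d R3=0xe1 R4=0x64 R5=0xac  N=0 Z=0
after  1: R0=0xac R1=0x09 R2=0x4d R3=0xe1 R4=0x64 R5=0xac  N=1 Z=0
after  2: R0=0xac R1=0x09 R2=0xa0 R3=0xe1 R4=0x64 R5=0xac  N=1 Z=0
after  3: R0=0xac R1=0x09 R2=0xa0 R3=0xe1 R4=0x0c R5=0xac  N=0 Z=0
-- IRQ taken; context saved, return-PC = 4 --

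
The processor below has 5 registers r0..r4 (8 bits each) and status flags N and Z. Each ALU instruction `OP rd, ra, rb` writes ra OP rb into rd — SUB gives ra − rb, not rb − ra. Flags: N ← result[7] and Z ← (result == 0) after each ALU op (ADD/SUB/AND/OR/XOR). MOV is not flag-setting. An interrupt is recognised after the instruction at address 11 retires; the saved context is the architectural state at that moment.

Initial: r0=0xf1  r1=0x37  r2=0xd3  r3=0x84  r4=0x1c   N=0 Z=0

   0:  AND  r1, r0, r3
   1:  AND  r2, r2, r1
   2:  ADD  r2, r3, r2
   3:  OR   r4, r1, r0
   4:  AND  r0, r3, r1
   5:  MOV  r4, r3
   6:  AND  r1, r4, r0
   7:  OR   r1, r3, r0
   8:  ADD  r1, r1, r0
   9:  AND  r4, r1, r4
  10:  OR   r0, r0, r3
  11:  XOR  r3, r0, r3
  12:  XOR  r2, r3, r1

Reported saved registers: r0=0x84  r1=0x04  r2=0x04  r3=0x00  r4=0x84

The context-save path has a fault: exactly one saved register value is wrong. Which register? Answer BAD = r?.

BAD = r4

after  0: r0=0xf1 r1=0x80 r2=0xd3 r3=0x84 r4=0x1c  N=1 Z=0
after  1: r0=0xf1 r1=0x80 r2=0x80 r3=0x84 r4=0x1c  N=1 Z=0
after  2: r0=0xf1 r1=0x80 r2=0x04 r3=0x84 r4=0x1c  N=0 Z=0
after  3: r0=0xf1 r1=0x80 r2=0x04 r3=0x84 r4=0xf1  N=1 Z=0
after  4: r0=0x80 r1=0x80 r2=0x04 r3=0x84 r4=0xf1  N=1 Z=0
after  5: r0=0x80 r1=0x80 r2=0x04 r3=0x84 r4=0x84  N=1 Z=0
after  6: r0=0x80 r1=0x80 r2=0x04 r3=0x84 r4=0x84  N=1 Z=0
after  7: r0=0x80 r1=0x84 r2=0x04 r3=0x84 r4=0x84  N=1 Z=0
after  8: r0=0x80 r1=0x04 r2=0x04 r3=0x84 r4=0x84  N=0 Z=0
after  9: r0=0x80 r1=0x04 r2=0x04 r3=0x84 r4=0x04  N=0 Z=0
after 10: r0=0x84 r1=0x04 r2=0x04 r3=0x84 r4=0x04  N=1 Z=0
after 11: r0=0x84 r1=0x04 r2=0x04 r3=0x00 r4=0x04  N=0 Z=1
-- IRQ taken; context saved, return-PC = 12 --
mismatch: r4: reported 0x84 vs actual 0x04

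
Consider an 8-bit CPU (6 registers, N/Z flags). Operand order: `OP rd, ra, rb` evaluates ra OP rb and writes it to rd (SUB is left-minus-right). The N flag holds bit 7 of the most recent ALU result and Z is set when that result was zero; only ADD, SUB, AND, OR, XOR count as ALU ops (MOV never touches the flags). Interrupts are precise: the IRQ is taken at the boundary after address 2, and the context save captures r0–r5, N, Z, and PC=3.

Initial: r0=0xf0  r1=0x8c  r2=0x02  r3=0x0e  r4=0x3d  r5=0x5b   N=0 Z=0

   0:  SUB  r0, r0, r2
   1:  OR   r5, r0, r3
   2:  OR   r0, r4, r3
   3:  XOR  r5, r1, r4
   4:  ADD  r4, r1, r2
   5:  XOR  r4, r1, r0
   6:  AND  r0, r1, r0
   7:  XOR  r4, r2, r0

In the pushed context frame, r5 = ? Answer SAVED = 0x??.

SAVED = 0xee

after  0: r0=0xee r1=0x8c r2=0x02 r3=0x0e r4=0x3d r5=0x5b  N=1 Z=0
after  1: r0=0xee r1=0x8c r2=0x02 r3=0x0e r4=0x3d r5=0xee  N=1 Z=0
after  2: r0=0x3f r1=0x8c r2=0x02 r3=0x0e r4=0x3d r5=0xee  N=0 Z=0
-- IRQ taken; context saved, return-PC = 3 --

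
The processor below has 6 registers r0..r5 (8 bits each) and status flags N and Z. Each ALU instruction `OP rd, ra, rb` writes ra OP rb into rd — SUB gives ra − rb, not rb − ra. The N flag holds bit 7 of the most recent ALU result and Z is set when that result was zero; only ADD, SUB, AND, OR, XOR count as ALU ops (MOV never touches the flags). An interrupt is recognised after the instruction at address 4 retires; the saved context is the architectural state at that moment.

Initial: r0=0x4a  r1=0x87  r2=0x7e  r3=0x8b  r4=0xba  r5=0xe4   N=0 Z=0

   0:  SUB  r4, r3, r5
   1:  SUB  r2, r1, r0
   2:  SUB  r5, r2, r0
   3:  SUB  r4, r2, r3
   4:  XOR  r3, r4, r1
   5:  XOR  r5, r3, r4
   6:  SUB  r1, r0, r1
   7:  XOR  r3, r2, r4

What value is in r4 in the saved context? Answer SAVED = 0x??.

after  0: r0=0x4a r1=0x87 r2=0x7e r3=0x8b r4=0xa7 r5=0xe4  N=1 Z=0
after  1: r0=0x4a r1=0x87 r2=0x3d r3=0x8b r4=0xa7 r5=0xe4  N=0 Z=0
after  2: r0=0x4a r1=0x87 r2=0x3d r3=0x8b r4=0xa7 r5=0xf3  N=1 Z=0
after  3: r0=0x4a r1=0x87 r2=0x3d r3=0x8b r4=0xb2 r5=0xf3  N=1 Z=0
after  4: r0=0x4a r1=0x87 r2=0x3d r3=0x35 r4=0xb2 r5=0xf3  N=0 Z=0
-- IRQ taken; context saved, return-PC = 5 --

SAVED = 0xb2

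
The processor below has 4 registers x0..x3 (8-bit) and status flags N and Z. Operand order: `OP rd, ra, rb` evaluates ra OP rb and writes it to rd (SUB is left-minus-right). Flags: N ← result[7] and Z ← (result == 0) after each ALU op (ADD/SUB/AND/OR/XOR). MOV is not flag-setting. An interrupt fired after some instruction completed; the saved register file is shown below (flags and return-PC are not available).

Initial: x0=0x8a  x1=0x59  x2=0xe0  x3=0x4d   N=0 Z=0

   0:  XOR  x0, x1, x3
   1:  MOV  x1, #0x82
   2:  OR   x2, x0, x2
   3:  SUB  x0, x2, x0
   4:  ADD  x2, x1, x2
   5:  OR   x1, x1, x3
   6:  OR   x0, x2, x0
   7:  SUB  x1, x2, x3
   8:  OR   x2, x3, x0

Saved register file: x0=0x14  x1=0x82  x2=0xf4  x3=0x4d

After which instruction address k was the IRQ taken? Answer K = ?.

after  0: x0=0x14 x1=0x59 x2=0xe0 x3=0x4d  N=0 Z=0
after  1: x0=0x14 x1=0x82 x2=0xe0 x3=0x4d  N=0 Z=0
after  2: x0=0x14 x1=0x82 x2=0xf4 x3=0x4d  N=1 Z=0
-- IRQ taken; context saved, return-PC = 3 --

K = 2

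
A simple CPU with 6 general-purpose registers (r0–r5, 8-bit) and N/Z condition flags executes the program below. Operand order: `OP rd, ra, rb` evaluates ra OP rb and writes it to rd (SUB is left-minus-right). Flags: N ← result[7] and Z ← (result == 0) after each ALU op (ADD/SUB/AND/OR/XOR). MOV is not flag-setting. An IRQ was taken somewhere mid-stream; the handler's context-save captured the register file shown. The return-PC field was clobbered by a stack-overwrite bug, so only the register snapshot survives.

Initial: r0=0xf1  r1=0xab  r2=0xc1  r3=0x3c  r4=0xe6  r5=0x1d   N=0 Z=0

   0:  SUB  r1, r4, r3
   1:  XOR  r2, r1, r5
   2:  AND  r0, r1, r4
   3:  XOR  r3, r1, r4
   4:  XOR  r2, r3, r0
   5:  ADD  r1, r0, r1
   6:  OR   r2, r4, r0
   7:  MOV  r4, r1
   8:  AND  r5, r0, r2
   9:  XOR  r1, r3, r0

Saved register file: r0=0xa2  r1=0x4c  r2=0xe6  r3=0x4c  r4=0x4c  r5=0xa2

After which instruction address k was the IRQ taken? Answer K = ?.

after  0: r0=0xf1 r1=0xaa r2=0xc1 r3=0x3c r4=0xe6 r5=0x1d  N=1 Z=0
after  1: r0=0xf1 r1=0xaa r2=0xb7 r3=0x3c r4=0xe6 r5=0x1d  N=1 Z=0
after  2: r0=0xa2 r1=0xaa r2=0xb7 r3=0x3c r4=0xe6 r5=0x1d  N=1 Z=0
after  3: r0=0xa2 r1=0xaa r2=0xb7 r3=0x4c r4=0xe6 r5=0x1d  N=0 Z=0
after  4: r0=0xa2 r1=0xaa r2=0xee r3=0x4c r4=0xe6 r5=0x1d  N=1 Z=0
after  5: r0=0xa2 r1=0x4c r2=0xee r3=0x4c r4=0xe6 r5=0x1d  N=0 Z=0
after  6: r0=0xa2 r1=0x4c r2=0xe6 r3=0x4c r4=0xe6 r5=0x1d  N=1 Z=0
after  7: r0=0xa2 r1=0x4c r2=0xe6 r3=0x4c r4=0x4c r5=0x1d  N=1 Z=0
after  8: r0=0xa2 r1=0x4c r2=0xe6 r3=0x4c r4=0x4c r5=0xa2  N=1 Z=0
-- IRQ taken; context saved, return-PC = 9 --

K = 8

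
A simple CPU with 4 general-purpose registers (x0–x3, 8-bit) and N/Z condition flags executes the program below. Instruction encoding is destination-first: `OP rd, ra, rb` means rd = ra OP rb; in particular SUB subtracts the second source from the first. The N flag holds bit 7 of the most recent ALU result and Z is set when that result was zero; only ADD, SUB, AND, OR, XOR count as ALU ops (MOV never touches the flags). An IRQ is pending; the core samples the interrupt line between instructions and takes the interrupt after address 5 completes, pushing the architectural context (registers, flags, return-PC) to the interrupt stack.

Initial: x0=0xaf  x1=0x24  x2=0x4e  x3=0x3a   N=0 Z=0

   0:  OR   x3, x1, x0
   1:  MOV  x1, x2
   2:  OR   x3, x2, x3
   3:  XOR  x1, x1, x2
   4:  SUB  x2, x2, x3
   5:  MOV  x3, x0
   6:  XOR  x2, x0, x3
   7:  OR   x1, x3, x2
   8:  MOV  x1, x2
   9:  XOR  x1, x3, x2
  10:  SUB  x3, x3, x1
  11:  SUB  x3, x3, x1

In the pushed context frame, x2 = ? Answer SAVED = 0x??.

after  0: x0=0xaf x1=0x24 x2=0x4e x3=0xaf  N=1 Z=0
after  1: x0=0xaf x1=0x4e x2=0x4e x3=0xaf  N=1 Z=0
after  2: x0=0xaf x1=0x4e x2=0x4e x3=0xef  N=1 Z=0
after  3: x0=0xaf x1=0x00 x2=0x4e x3=0xef  N=0 Z=1
after  4: x0=0xaf x1=0x00 x2=0x5f x3=0xef  N=0 Z=0
after  5: x0=0xaf x1=0x00 x2=0x5f x3=0xaf  N=0 Z=0
-- IRQ taken; context saved, return-PC = 6 --

SAVED = 0x5f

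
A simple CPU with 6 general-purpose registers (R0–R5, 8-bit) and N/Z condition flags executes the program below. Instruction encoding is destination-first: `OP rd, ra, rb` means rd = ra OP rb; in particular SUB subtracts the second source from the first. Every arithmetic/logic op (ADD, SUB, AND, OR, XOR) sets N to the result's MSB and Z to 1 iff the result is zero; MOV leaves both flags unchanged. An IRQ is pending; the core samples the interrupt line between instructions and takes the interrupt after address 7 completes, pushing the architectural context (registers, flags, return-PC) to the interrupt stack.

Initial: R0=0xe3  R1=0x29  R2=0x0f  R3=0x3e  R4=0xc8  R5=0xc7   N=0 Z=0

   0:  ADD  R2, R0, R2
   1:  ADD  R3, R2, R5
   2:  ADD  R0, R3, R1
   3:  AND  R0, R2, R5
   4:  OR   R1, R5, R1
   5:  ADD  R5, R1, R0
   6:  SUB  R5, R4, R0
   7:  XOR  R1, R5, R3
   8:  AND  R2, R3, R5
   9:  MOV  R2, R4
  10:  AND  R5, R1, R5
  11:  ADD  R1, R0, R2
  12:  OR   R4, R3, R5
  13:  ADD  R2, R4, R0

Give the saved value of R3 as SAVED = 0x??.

after  0: R0=0xe3 R1=0x29 R2=0xf2 R3=0x3e R4=0xc8 R5=0xc7  N=1 Z=0
after  1: R0=0xe3 R1=0x29 R2=0xf2 R3=0xb9 R4=0xc8 R5=0xc7  N=1 Z=0
after  2: R0=0xe2 R1=0x29 R2=0xf2 R3=0xb9 R4=0xc8 R5=0xc7  N=1 Z=0
after  3: R0=0xc2 R1=0x29 R2=0xf2 R3=0xb9 R4=0xc8 R5=0xc7  N=1 Z=0
after  4: R0=0xc2 R1=0xef R2=0xf2 R3=0xb9 R4=0xc8 R5=0xc7  N=1 Z=0
after  5: R0=0xc2 R1=0xef R2=0xf2 R3=0xb9 R4=0xc8 R5=0xb1  N=1 Z=0
after  6: R0=0xc2 R1=0xef R2=0xf2 R3=0xb9 R4=0xc8 R5=0x06  N=0 Z=0
after  7: R0=0xc2 R1=0xbf R2=0xf2 R3=0xb9 R4=0xc8 R5=0x06  N=1 Z=0
-- IRQ taken; context saved, return-PC = 8 --

SAVED = 0xb9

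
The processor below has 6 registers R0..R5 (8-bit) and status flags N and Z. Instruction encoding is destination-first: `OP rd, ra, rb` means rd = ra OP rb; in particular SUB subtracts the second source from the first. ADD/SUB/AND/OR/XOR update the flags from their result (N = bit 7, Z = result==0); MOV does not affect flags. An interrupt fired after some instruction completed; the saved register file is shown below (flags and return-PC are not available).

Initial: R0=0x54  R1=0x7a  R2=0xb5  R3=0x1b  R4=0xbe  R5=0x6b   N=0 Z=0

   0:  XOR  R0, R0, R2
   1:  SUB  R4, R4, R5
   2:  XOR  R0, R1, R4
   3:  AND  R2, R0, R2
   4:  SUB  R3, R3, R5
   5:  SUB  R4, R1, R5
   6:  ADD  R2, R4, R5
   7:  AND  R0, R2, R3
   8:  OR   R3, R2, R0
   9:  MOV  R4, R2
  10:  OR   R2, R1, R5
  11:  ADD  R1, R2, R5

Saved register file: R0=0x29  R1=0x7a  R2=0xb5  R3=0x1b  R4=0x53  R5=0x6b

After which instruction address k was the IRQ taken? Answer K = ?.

K = 2

after  0: R0=0xe1 R1=0x7a R2=0xb5 R3=0x1b R4=0xbe R5=0x6b  N=1 Z=0
after  1: R0=0xe1 R1=0x7a R2=0xb5 R3=0x1b R4=0x53 R5=0x6b  N=0 Z=0
after  2: R0=0x29 R1=0x7a R2=0xb5 R3=0x1b R4=0x53 R5=0x6b  N=0 Z=0
-- IRQ taken; context saved, return-PC = 3 --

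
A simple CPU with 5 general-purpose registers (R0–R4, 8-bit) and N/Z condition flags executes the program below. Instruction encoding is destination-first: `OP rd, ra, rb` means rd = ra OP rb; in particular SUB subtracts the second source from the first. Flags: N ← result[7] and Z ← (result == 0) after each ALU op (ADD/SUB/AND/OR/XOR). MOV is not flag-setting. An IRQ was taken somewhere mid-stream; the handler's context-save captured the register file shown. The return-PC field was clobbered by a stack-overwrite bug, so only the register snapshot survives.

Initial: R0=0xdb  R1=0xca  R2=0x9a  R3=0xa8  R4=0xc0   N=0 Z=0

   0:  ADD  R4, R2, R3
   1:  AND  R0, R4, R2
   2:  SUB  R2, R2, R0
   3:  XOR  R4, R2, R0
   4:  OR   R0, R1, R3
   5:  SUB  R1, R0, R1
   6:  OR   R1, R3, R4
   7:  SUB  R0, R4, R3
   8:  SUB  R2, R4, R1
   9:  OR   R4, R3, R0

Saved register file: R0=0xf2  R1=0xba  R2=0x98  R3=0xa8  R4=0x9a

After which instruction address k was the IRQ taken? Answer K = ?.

K = 7

after  0: R0=0xdb R1=0xca R2=0x9a R3=0xa8 R4=0x42  N=0 Z=0
after  1: R0=0x02 R1=0xca R2=0x9a R3=0xa8 R4=0x42  N=0 Z=0
after  2: R0=0x02 R1=0xca R2=0x98 R3=0xa8 R4=0x42  N=1 Z=0
after  3: R0=0x02 R1=0xca R2=0x98 R3=0xa8 R4=0x9a  N=1 Z=0
after  4: R0=0xea R1=0xca R2=0x98 R3=0xa8 R4=0x9a  N=1 Z=0
after  5: R0=0xea R1=0x20 R2=0x98 R3=0xa8 R4=0x9a  N=0 Z=0
after  6: R0=0xea R1=0xba R2=0x98 R3=0xa8 R4=0x9a  N=1 Z=0
after  7: R0=0xf2 R1=0xba R2=0x98 R3=0xa8 R4=0x9a  N=1 Z=0
-- IRQ taken; context saved, return-PC = 8 --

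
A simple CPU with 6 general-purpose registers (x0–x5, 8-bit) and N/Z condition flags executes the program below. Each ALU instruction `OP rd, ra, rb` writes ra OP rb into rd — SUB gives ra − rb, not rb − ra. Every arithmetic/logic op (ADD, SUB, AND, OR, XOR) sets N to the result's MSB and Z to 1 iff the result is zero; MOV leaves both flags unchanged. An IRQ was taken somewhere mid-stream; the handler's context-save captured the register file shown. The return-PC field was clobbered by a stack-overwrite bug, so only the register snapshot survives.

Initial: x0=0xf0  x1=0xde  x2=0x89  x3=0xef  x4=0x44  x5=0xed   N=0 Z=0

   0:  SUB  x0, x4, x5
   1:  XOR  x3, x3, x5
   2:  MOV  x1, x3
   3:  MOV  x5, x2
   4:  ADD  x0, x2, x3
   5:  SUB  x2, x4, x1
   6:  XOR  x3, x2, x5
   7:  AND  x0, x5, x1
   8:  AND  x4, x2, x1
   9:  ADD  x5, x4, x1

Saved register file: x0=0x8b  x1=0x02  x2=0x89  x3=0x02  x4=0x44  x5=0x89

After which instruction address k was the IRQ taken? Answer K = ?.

K = 4

after  0: x0=0x57 x1=0xde x2=0x89 x3=0xef x4=0x44 x5=0xed  N=0 Z=0
after  1: x0=0x57 x1=0xde x2=0x89 x3=0x02 x4=0x44 x5=0xed  N=0 Z=0
after  2: x0=0x57 x1=0x02 x2=0x89 x3=0x02 x4=0x44 x5=0xed  N=0 Z=0
after  3: x0=0x57 x1=0x02 x2=0x89 x3=0x02 x4=0x44 x5=0x89  N=0 Z=0
after  4: x0=0x8b x1=0x02 x2=0x89 x3=0x02 x4=0x44 x5=0x89  N=1 Z=0
-- IRQ taken; context saved, return-PC = 5 --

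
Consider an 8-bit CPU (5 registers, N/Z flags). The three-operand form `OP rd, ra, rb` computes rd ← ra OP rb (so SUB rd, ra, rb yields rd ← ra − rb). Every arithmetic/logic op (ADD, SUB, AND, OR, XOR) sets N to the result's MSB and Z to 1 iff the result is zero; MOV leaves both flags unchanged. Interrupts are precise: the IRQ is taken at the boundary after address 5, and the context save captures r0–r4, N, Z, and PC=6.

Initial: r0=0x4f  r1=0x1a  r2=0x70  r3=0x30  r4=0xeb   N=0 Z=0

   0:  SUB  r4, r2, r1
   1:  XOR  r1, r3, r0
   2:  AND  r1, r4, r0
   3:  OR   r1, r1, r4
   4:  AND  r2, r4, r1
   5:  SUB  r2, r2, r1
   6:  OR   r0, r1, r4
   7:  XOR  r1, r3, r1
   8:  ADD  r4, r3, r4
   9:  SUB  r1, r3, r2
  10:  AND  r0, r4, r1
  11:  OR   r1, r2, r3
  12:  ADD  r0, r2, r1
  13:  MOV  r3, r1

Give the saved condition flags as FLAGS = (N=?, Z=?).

after  0: r0=0x4f r1=0x1a r2=0x70 r3=0x30 r4=0x56  N=0 Z=0
after  1: r0=0x4f r1=0x7f r2=0x70 r3=0x30 r4=0x56  N=0 Z=0
after  2: r0=0x4f r1=0x46 r2=0x70 r3=0x30 r4=0x56  N=0 Z=0
after  3: r0=0x4f r1=0x56 r2=0x70 r3=0x30 r4=0x56  N=0 Z=0
after  4: r0=0x4f r1=0x56 r2=0x56 r3=0x30 r4=0x56  N=0 Z=0
after  5: r0=0x4f r1=0x56 r2=0x00 r3=0x30 r4=0x56  N=0 Z=1
-- IRQ taken; context saved, return-PC = 6 --

FLAGS = (N=0, Z=1)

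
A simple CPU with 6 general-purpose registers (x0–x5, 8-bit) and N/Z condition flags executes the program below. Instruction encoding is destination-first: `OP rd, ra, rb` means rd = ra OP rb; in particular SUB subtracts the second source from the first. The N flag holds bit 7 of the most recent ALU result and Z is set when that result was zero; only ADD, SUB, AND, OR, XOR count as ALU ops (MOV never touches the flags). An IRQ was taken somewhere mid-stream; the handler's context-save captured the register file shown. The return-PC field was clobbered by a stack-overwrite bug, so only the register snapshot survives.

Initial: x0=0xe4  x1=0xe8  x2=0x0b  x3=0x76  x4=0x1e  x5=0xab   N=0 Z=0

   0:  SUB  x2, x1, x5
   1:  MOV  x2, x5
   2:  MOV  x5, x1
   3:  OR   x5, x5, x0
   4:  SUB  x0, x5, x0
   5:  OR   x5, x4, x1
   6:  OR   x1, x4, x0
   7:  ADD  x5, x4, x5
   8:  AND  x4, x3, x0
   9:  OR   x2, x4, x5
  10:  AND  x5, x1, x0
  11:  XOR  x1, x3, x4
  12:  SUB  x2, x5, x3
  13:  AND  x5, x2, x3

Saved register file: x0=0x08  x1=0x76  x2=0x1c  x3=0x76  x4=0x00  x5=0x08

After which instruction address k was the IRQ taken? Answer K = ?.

K = 11

after  0: x0=0xe4 x1=0xe8 x2=0x3d x3=0x76 x4=0x1e x5=0xab  N=0 Z=0
after  1: x0=0xe4 x1=0xe8 x2=0xab x3=0x76 x4=0x1e x5=0xab  N=0 Z=0
after  2: x0=0xe4 x1=0xe8 x2=0xab x3=0x76 x4=0x1e x5=0xe8  N=0 Z=0
after  3: x0=0xe4 x1=0xe8 x2=0xab x3=0x76 x4=0x1e x5=0xec  N=1 Z=0
after  4: x0=0x08 x1=0xe8 x2=0xab x3=0x76 x4=0x1e x5=0xec  N=0 Z=0
after  5: x0=0x08 x1=0xe8 x2=0xab x3=0x76 x4=0x1e x5=0xfe  N=1 Z=0
after  6: x0=0x08 x1=0x1e x2=0xab x3=0x76 x4=0x1e x5=0xfe  N=0 Z=0
after  7: x0=0x08 x1=0x1e x2=0xab x3=0x76 x4=0x1e x5=0x1c  N=0 Z=0
after  8: x0=0x08 x1=0x1e x2=0xab x3=0x76 x4=0x00 x5=0x1c  N=0 Z=1
after  9: x0=0x08 x1=0x1e x2=0x1c x3=0x76 x4=0x00 x5=0x1c  N=0 Z=0
after 10: x0=0x08 x1=0x1e x2=0x1c x3=0x76 x4=0x00 x5=0x08  N=0 Z=0
after 11: x0=0x08 x1=0x76 x2=0x1c x3=0x76 x4=0x00 x5=0x08  N=0 Z=0
-- IRQ taken; context saved, return-PC = 12 --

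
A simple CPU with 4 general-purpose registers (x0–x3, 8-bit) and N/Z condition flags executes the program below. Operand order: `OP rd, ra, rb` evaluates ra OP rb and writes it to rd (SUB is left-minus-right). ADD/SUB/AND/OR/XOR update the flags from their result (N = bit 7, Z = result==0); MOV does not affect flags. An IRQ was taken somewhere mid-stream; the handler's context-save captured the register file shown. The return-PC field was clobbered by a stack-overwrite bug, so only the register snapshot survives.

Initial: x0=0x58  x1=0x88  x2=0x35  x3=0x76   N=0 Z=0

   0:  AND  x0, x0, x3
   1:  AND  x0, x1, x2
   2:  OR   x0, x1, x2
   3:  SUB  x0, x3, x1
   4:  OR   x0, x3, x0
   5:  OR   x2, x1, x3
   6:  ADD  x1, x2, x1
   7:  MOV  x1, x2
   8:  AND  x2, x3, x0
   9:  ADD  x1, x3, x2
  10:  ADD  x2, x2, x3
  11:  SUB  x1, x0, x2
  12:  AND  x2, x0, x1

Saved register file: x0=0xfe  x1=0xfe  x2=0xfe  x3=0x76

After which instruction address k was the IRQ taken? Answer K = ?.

after  0: x0=0x50 x1=0x88 x2=0x35 x3=0x76  N=0 Z=0
after  1: x0=0x00 x1=0x88 x2=0x35 x3=0x76  N=0 Z=1
after  2: x0=0xbd x1=0x88 x2=0x35 x3=0x76  N=1 Z=0
after  3: x0=0xee x1=0x88 x2=0x35 x3=0x76  N=1 Z=0
after  4: x0=0xfe x1=0x88 x2=0x35 x3=0x76  N=1 Z=0
after  5: x0=0xfe x1=0x88 x2=0xfe x3=0x76  N=1 Z=0
after  6: x0=0xfe x1=0x86 x2=0xfe x3=0x76  N=1 Z=0
after  7: x0=0xfe x1=0xfe x2=0xfe x3=0x76  N=1 Z=0
-- IRQ taken; context saved, return-PC = 8 --

K = 7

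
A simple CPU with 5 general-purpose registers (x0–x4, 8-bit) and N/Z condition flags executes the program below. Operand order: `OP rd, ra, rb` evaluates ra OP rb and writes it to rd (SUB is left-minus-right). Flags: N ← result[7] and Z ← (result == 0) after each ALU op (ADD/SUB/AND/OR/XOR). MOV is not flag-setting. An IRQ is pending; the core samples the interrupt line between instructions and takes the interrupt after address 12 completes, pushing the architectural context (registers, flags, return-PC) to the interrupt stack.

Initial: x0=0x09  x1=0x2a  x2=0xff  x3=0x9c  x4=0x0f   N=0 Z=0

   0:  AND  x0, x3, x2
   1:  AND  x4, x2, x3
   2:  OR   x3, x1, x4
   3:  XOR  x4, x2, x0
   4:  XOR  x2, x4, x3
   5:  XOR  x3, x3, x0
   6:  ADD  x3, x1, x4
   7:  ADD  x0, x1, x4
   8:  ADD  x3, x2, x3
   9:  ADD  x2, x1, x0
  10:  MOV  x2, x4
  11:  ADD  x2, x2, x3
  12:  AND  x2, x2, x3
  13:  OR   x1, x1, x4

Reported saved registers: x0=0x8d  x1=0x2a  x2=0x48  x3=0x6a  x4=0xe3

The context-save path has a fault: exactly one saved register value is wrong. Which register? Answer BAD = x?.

after  0: x0=0x9c x1=0x2a x2=0xff x3=0x9c x4=0x0f  N=1 Z=0
after  1: x0=0x9c x1=0x2a x2=0xff x3=0x9c x4=0x9c  N=1 Z=0
after  2: x0=0x9c x1=0x2a x2=0xff x3=0xbe x4=0x9c  N=1 Z=0
after  3: x0=0x9c x1=0x2a x2=0xff x3=0xbe x4=0x63  N=0 Z=0
after  4: x0=0x9c x1=0x2a x2=0xdd x3=0xbe x4=0x63  N=1 Z=0
after  5: x0=0x9c x1=0x2a x2=0xdd x3=0x22 x4=0x63  N=0 Z=0
after  6: x0=0x9c x1=0x2a x2=0xdd x3=0x8d x4=0x63  N=1 Z=0
after  7: x0=0x8d x1=0x2a x2=0xdd x3=0x8d x4=0x63  N=1 Z=0
after  8: x0=0x8d x1=0x2a x2=0xdd x3=0x6a x4=0x63  N=0 Z=0
after  9: x0=0x8d x1=0x2a x2=0xb7 x3=0x6a x4=0x63  N=1 Z=0
after 10: x0=0x8d x1=0x2a x2=0x63 x3=0x6a x4=0x63  N=1 Z=0
after 11: x0=0x8d x1=0x2a x2=0xcd x3=0x6a x4=0x63  N=1 Z=0
after 12: x0=0x8d x1=0x2a x2=0x48 x3=0x6a x4=0x63  N=0 Z=0
-- IRQ taken; context saved, return-PC = 13 --
mismatch: x4: reported 0xe3 vs actual 0x63

BAD = x4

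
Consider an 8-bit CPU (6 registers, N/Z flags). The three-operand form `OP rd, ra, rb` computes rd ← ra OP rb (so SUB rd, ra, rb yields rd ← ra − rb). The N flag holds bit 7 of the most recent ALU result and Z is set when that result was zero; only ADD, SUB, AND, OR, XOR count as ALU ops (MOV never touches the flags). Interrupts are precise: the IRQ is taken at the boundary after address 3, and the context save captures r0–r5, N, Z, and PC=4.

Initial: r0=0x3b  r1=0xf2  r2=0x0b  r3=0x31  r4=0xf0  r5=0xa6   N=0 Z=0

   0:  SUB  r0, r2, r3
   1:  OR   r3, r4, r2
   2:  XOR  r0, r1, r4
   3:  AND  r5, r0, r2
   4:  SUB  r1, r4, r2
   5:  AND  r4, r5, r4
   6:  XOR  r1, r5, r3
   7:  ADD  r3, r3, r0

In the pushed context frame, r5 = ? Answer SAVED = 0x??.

after  0: r0=0xda r1=0xf2 r2=0x0b r3=0x31 r4=0xf0 r5=0xa6  N=1 Z=0
after  1: r0=0xda r1=0xf2 r2=0x0b r3=0xfb r4=0xf0 r5=0xa6  N=1 Z=0
after  2: r0=0x02 r1=0xf2 r2=0x0b r3=0xfb r4=0xf0 r5=0xa6  N=0 Z=0
after  3: r0=0x02 r1=0xf2 r2=0x0b r3=0xfb r4=0xf0 r5=0x02  N=0 Z=0
-- IRQ taken; context saved, return-PC = 4 --

SAVED = 0x02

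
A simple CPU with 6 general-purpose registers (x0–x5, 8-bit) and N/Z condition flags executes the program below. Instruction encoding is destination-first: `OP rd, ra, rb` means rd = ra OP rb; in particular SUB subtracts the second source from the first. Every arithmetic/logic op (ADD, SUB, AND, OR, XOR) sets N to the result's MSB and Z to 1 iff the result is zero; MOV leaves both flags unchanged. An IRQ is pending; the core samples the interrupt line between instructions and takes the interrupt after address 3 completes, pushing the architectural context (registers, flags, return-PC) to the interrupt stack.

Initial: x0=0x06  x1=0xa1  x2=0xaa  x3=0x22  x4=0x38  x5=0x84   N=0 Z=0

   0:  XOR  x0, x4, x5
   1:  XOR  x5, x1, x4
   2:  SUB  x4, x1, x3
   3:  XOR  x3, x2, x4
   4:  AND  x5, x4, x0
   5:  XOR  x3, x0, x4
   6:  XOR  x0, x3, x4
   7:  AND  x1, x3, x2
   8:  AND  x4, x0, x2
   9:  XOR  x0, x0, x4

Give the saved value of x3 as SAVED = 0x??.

after  0: x0=0xbc x1=0xa1 x2=0xaa x3=0x22 x4=0x38 x5=0x84  N=1 Z=0
after  1: x0=0xbc x1=0xa1 x2=0xaa x3=0x22 x4=0x38 x5=0x99  N=1 Z=0
after  2: x0=0xbc x1=0xa1 x2=0xaa x3=0x22 x4=0x7f x5=0x99  N=0 Z=0
after  3: x0=0xbc x1=0xa1 x2=0xaa x3=0xd5 x4=0x7f x5=0x99  N=1 Z=0
-- IRQ taken; context saved, return-PC = 4 --

SAVED = 0xd5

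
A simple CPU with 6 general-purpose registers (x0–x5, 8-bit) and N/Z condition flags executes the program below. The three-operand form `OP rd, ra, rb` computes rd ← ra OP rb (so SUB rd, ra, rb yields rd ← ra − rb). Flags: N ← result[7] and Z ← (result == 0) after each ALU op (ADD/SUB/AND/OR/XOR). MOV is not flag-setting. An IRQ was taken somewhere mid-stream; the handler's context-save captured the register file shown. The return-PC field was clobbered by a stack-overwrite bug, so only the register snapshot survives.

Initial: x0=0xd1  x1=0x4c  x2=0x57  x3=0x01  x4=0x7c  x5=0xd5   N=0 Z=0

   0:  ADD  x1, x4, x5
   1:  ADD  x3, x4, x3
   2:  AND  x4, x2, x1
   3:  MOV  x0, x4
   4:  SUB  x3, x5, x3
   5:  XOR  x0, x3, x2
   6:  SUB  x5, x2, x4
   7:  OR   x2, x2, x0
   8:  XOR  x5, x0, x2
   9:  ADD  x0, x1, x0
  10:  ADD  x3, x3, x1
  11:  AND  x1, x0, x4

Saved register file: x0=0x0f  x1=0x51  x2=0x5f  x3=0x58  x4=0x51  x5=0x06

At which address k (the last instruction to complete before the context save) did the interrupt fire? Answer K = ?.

K = 7

after  0: x0=0xd1 x1=0x51 x2=0x57 x3=0x01 x4=0x7c x5=0xd5  N=0 Z=0
after  1: x0=0xd1 x1=0x51 x2=0x57 x3=0x7d x4=0x7c x5=0xd5  N=0 Z=0
after  2: x0=0xd1 x1=0x51 x2=0x57 x3=0x7d x4=0x51 x5=0xd5  N=0 Z=0
after  3: x0=0x51 x1=0x51 x2=0x57 x3=0x7d x4=0x51 x5=0xd5  N=0 Z=0
after  4: x0=0x51 x1=0x51 x2=0x57 x3=0x58 x4=0x51 x5=0xd5  N=0 Z=0
after  5: x0=0x0f x1=0x51 x2=0x57 x3=0x58 x4=0x51 x5=0xd5  N=0 Z=0
after  6: x0=0x0f x1=0x51 x2=0x57 x3=0x58 x4=0x51 x5=0x06  N=0 Z=0
after  7: x0=0x0f x1=0x51 x2=0x5f x3=0x58 x4=0x51 x5=0x06  N=0 Z=0
-- IRQ taken; context saved, return-PC = 8 --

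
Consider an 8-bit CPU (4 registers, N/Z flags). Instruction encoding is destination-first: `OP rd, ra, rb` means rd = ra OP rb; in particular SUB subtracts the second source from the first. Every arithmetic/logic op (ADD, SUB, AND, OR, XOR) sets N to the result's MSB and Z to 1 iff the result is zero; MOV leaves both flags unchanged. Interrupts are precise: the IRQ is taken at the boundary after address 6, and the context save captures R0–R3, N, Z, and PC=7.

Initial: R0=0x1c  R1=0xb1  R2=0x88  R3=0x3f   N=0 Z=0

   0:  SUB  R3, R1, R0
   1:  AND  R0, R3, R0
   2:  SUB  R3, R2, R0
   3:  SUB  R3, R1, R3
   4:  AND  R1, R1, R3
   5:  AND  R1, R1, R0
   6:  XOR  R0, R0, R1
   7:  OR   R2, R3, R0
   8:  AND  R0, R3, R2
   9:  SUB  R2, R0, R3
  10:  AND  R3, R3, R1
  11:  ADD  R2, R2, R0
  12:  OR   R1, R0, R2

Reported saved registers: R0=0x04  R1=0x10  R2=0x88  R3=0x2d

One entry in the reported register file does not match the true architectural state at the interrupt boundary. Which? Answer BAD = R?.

BAD = R3

after  0: R0=0x1c R1=0xb1 R2=0x88 R3=0x95  N=1 Z=0
after  1: R0=0x14 R1=0xb1 R2=0x88 R3=0x95  N=0 Z=0
after  2: R0=0x14 R1=0xb1 R2=0x88 R3=0x74  N=0 Z=0
after  3: R0=0x14 R1=0xb1 R2=0x88 R3=0x3d  N=0 Z=0
after  4: R0=0x14 R1=0x31 R2=0x88 R3=0x3d  N=0 Z=0
after  5: R0=0x14 R1=0x10 R2=0x88 R3=0x3d  N=0 Z=0
after  6: R0=0x04 R1=0x10 R2=0x88 R3=0x3d  N=0 Z=0
-- IRQ taken; context saved, return-PC = 7 --
mismatch: R3: reported 0x2d vs actual 0x3d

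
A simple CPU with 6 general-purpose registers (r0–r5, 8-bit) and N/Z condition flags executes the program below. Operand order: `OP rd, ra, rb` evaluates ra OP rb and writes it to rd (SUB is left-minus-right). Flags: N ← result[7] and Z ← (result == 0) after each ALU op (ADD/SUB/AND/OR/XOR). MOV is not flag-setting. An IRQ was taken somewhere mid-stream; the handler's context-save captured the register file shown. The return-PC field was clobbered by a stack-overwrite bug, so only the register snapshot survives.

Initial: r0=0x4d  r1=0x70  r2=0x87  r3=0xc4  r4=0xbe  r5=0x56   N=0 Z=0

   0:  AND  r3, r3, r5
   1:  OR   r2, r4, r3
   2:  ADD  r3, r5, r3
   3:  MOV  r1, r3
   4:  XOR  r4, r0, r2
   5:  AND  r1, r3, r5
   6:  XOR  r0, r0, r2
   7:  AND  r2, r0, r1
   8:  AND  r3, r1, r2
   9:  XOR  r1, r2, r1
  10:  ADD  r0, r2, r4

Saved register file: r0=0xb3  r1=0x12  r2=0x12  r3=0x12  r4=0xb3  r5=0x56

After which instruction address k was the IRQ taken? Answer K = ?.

K = 8

after  0: r0=0x4d r1=0x70 r2=0x87 r3=0x44 r4=0xbe r5=0x56  N=0 Z=0
after  1: r0=0x4d r1=0x70 r2=0xfe r3=0x44 r4=0xbe r5=0x56  N=1 Z=0
after  2: r0=0x4d r1=0x70 r2=0xfe r3=0x9a r4=0xbe r5=0x56  N=1 Z=0
after  3: r0=0x4d r1=0x9a r2=0xfe r3=0x9a r4=0xbe r5=0x56  N=1 Z=0
after  4: r0=0x4d r1=0x9a r2=0xfe r3=0x9a r4=0xb3 r5=0x56  N=1 Z=0
after  5: r0=0x4d r1=0x12 r2=0xfe r3=0x9a r4=0xb3 r5=0x56  N=0 Z=0
after  6: r0=0xb3 r1=0x12 r2=0xfe r3=0x9a r4=0xb3 r5=0x56  N=1 Z=0
after  7: r0=0xb3 r1=0x12 r2=0x12 r3=0x9a r4=0xb3 r5=0x56  N=0 Z=0
after  8: r0=0xb3 r1=0x12 r2=0x12 r3=0x12 r4=0xb3 r5=0x56  N=0 Z=0
-- IRQ taken; context saved, return-PC = 9 --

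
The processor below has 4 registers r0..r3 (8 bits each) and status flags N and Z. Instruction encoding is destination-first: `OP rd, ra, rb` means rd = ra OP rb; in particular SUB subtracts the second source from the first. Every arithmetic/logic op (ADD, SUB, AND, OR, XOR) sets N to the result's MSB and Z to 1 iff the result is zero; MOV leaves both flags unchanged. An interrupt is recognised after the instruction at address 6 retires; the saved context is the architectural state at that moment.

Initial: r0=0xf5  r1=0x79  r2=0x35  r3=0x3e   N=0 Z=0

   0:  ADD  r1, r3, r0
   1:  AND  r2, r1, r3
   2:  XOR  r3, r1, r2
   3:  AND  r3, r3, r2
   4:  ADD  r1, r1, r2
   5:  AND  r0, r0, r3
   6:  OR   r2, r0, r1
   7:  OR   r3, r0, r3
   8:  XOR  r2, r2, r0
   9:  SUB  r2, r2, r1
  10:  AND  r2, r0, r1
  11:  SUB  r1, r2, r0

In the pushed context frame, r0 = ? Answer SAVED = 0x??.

SAVED = 0x00

after  0: r0=0xf5 r1=0x33 r2=0x35 r3=0x3e  N=0 Z=0
after  1: r0=0xf5 r1=0x33 r2=0x32 r3=0x3e  N=0 Z=0
after  2: r0=0xf5 r1=0x33 r2=0x32 r3=0x01  N=0 Z=0
after  3: r0=0xf5 r1=0x33 r2=0x32 r3=0x00  N=0 Z=1
after  4: r0=0xf5 r1=0x65 r2=0x32 r3=0x00  N=0 Z=0
after  5: r0=0x00 r1=0x65 r2=0x32 r3=0x00  N=0 Z=1
after  6: r0=0x00 r1=0x65 r2=0x65 r3=0x00  N=0 Z=0
-- IRQ taken; context saved, return-PC = 7 --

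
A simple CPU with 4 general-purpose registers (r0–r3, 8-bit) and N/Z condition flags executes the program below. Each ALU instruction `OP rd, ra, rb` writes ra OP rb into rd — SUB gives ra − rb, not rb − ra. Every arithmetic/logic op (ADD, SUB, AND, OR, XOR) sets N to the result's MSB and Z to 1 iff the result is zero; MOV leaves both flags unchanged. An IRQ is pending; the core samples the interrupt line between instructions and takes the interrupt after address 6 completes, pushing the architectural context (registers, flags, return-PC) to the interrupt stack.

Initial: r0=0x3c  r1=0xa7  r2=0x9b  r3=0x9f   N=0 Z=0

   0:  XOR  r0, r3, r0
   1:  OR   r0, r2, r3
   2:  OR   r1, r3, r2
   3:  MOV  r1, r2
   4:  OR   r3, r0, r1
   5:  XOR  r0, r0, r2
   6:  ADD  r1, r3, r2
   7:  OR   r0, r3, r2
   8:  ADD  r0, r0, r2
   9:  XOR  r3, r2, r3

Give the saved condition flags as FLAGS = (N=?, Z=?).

after  0: r0=0xa3 r1=0xa7 r2=0x9b r3=0x9f  N=1 Z=0
after  1: r0=0x9f r1=0xa7 r2=0x9b r3=0x9f  N=1 Z=0
after  2: r0=0x9f r1=0x9f r2=0x9b r3=0x9f  N=1 Z=0
after  3: r0=0x9f r1=0x9b r2=0x9b r3=0x9f  N=1 Z=0
after  4: r0=0x9f r1=0x9b r2=0x9b r3=0x9f  N=1 Z=0
after  5: r0=0x04 r1=0x9b r2=0x9b r3=0x9f  N=0 Z=0
after  6: r0=0x04 r1=0x3a r2=0x9b r3=0x9f  N=0 Z=0
-- IRQ taken; context saved, return-PC = 7 --

FLAGS = (N=0, Z=0)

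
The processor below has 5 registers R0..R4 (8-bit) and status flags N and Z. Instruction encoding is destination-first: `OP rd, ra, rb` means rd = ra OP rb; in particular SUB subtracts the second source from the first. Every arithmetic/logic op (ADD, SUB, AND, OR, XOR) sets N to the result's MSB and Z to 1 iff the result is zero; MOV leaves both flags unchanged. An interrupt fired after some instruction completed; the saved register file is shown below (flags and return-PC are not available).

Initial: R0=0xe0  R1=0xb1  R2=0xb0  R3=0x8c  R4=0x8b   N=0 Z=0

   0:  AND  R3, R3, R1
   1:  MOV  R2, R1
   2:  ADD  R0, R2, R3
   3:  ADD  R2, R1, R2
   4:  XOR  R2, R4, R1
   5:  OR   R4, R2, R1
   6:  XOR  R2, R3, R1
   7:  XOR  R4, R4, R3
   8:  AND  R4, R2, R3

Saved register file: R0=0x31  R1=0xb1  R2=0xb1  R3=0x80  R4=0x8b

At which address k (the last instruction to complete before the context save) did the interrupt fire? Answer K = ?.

K = 2

after  0: R0=0xe0 R1=0xb1 R2=0xb0 R3=0x80 R4=0x8b  N=1 Z=0
after  1: R0=0xe0 R1=0xb1 R2=0xb1 R3=0x80 R4=0x8b  N=1 Z=0
after  2: R0=0x31 R1=0xb1 R2=0xb1 R3=0x80 R4=0x8b  N=0 Z=0
-- IRQ taken; context saved, return-PC = 3 --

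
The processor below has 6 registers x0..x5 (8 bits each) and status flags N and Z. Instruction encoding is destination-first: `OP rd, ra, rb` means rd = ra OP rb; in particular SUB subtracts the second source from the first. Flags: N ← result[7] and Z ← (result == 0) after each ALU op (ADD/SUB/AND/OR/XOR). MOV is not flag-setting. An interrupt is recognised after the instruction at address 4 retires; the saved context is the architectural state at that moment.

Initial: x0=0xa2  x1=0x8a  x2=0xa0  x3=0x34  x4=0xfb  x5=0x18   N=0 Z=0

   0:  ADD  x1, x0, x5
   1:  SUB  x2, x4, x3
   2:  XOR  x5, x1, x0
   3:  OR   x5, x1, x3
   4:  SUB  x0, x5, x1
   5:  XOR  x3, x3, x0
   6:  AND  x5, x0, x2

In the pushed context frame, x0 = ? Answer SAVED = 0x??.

SAVED = 0x04

after  0: x0=0xa2 x1=0xba x2=0xa0 x3=0x34 x4=0xfb x5=0x18  N=1 Z=0
after  1: x0=0xa2 x1=0xba x2=0xc7 x3=0x34 x4=0xfb x5=0x18  N=1 Z=0
after  2: x0=0xa2 x1=0xba x2=0xc7 x3=0x34 x4=0xfb x5=0x18  N=0 Z=0
after  3: x0=0xa2 x1=0xba x2=0xc7 x3=0x34 x4=0xfb x5=0xbe  N=1 Z=0
after  4: x0=0x04 x1=0xba x2=0xc7 x3=0x34 x4=0xfb x5=0xbe  N=0 Z=0
-- IRQ taken; context saved, return-PC = 5 --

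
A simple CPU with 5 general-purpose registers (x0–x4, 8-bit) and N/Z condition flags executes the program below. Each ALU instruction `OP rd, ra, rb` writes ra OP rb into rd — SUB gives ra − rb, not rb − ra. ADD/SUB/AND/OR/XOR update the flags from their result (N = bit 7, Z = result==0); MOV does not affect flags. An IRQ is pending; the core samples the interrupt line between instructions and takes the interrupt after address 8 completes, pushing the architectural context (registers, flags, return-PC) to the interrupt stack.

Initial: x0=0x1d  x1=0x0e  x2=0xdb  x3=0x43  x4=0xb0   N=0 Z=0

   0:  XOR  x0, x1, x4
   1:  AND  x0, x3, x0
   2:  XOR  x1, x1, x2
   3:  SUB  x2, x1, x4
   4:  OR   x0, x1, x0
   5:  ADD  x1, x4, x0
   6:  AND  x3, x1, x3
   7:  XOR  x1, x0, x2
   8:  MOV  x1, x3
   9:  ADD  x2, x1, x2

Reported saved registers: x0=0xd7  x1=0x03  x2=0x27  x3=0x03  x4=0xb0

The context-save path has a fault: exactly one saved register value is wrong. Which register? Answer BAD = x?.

after  0: x0=0xbe x1=0x0e x2=0xdb x3=0x43 x4=0xb0  N=1 Z=0
after  1: x0=0x02 x1=0x0e x2=0xdb x3=0x43 x4=0xb0  N=0 Z=0
after  2: x0=0x02 x1=0xd5 x2=0xdb x3=0x43 x4=0xb0  N=1 Z=0
after  3: x0=0x02 x1=0xd5 x2=0x25 x3=0x43 x4=0xb0  N=0 Z=0
after  4: x0=0xd7 x1=0xd5 x2=0x25 x3=0x43 x4=0xb0  N=1 Z=0
after  5: x0=0xd7 x1=0x87 x2=0x25 x3=0x43 x4=0xb0  N=1 Z=0
after  6: x0=0xd7 x1=0x87 x2=0x25 x3=0x03 x4=0xb0  N=0 Z=0
after  7: x0=0xd7 x1=0xf2 x2=0x25 x3=0x03 x4=0xb0  N=1 Z=0
after  8: x0=0xd7 x1=0x03 x2=0x25 x3=0x03 x4=0xb0  N=1 Z=0
-- IRQ taken; context saved, return-PC = 9 --
mismatch: x2: reported 0x27 vs actual 0x25

BAD = x2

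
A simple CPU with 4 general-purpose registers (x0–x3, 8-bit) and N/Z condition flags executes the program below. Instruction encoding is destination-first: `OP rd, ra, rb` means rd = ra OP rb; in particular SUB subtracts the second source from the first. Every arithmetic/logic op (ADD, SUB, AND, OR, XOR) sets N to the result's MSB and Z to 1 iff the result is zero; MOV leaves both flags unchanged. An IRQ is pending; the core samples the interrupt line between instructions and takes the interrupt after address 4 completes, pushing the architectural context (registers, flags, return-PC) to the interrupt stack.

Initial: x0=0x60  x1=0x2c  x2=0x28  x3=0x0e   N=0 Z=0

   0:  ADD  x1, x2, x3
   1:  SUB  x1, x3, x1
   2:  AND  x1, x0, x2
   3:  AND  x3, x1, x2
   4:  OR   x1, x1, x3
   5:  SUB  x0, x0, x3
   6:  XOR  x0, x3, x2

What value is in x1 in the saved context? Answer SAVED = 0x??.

after  0: x0=0x60 x1=0x36 x2=0x28 x3=0x0e  N=0 Z=0
after  1: x0=0x60 x1=0xd8 x2=0x28 x3=0x0e  N=1 Z=0
after  2: x0=0x60 x1=0x20 x2=0x28 x3=0x0e  N=0 Z=0
after  3: x0=0x60 x1=0x20 x2=0x28 x3=0x20  N=0 Z=0
after  4: x0=0x60 x1=0x20 x2=0x28 x3=0x20  N=0 Z=0
-- IRQ taken; context saved, return-PC = 5 --

SAVED = 0x20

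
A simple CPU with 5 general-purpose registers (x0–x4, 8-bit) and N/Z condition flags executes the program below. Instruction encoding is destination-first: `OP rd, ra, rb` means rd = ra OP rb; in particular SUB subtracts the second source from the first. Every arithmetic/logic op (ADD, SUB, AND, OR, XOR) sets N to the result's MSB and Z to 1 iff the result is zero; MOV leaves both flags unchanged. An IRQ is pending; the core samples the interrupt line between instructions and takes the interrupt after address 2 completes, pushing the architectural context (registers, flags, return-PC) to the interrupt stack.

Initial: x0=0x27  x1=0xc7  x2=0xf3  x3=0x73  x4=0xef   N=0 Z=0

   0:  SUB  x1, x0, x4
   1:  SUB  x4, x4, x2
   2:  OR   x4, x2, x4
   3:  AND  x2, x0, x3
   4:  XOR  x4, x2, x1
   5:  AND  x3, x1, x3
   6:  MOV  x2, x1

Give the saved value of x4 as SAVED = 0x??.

after  0: x0=0x27 x1=0x38 x2=0xf3 x3=0x73 x4=0xef  N=0 Z=0
after  1: x0=0x27 x1=0x38 x2=0xf3 x3=0x73 x4=0xfc  N=1 Z=0
after  2: x0=0x27 x1=0x38 x2=0xf3 x3=0x73 x4=0xff  N=1 Z=0
-- IRQ taken; context saved, return-PC = 3 --

SAVED = 0xff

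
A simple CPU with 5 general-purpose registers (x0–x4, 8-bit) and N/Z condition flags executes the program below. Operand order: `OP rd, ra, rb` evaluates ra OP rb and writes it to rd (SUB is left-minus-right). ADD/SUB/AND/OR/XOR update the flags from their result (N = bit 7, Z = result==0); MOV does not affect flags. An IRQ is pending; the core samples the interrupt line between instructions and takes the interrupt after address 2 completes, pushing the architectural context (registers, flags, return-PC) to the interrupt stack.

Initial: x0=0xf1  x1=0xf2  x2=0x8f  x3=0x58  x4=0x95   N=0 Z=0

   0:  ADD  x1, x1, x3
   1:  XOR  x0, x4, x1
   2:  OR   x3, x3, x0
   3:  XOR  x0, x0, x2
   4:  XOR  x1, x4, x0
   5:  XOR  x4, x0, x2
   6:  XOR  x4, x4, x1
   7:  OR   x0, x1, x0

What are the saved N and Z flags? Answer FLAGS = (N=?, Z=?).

after  0: x0=0xf1 x1=0x4a x2=0x8f x3=0x58 x4=0x95  N=0 Z=0
after  1: x0=0xdf x1=0x4a x2=0x8f x3=0x58 x4=0x95  N=1 Z=0
after  2: x0=0xdf x1=0x4a x2=0x8f x3=0xdf x4=0x95  N=1 Z=0
-- IRQ taken; context saved, return-PC = 3 --

FLAGS = (N=1, Z=0)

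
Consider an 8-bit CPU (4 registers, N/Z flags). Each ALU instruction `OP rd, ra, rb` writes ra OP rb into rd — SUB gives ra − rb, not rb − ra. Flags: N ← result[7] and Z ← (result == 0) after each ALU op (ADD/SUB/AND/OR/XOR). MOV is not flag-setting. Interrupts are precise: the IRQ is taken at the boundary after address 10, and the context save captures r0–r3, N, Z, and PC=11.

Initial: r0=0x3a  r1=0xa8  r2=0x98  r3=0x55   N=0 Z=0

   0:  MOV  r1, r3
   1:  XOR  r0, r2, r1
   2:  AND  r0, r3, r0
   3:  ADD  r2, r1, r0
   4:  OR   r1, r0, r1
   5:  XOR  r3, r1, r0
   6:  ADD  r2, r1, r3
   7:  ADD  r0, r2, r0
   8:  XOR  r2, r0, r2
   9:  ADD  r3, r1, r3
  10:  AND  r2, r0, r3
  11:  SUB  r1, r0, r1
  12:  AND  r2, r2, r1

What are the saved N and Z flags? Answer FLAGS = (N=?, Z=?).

FLAGS = (N=0, Z=0)

after  0: r0=0x3a r1=0x55 r2=0x98 r3=0x55  N=0 Z=0
after  1: r0=0xcd r1=0x55 r2=0x98 r3=0x55  N=1 Z=0
after  2: r0=0x45 r1=0x55 r2=0x98 r3=0x55  N=0 Z=0
after  3: r0=0x45 r1=0x55 r2=0x9a r3=0x55  N=1 Z=0
after  4: r0=0x45 r1=0x55 r2=0x9a r3=0x55  N=0 Z=0
after  5: r0=0x45 r1=0x55 r2=0x9a r3=0x10  N=0 Z=0
after  6: r0=0x45 r1=0x55 r2=0x65 r3=0x10  N=0 Z=0
after  7: r0=0xaa r1=0x55 r2=0x65 r3=0x10  N=1 Z=0
after  8: r0=0xaa r1=0x55 r2=0xcf r3=0x10  N=1 Z=0
after  9: r0=0xaa r1=0x55 r2=0xcf r3=0x65  N=0 Z=0
after 10: r0=0xaa r1=0x55 r2=0x20 r3=0x65  N=0 Z=0
-- IRQ taken; context saved, return-PC = 11 --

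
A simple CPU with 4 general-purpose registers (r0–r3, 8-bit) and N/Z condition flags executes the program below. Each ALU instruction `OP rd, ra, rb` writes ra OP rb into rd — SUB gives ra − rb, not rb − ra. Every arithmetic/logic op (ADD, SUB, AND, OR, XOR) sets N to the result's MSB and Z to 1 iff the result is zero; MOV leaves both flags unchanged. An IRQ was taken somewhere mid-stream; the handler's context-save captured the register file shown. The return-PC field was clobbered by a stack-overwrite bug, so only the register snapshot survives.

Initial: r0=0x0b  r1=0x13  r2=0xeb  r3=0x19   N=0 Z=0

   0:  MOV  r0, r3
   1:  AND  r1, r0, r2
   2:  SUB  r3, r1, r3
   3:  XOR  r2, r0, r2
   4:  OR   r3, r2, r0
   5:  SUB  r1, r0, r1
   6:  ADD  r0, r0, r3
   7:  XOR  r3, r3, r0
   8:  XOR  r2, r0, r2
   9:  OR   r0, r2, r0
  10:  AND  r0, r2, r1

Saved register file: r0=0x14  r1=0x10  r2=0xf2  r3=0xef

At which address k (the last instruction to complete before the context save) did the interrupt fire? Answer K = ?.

after  0: r0=0x19 r1=0x13 r2=0xeb r3=0x19  N=0 Z=0
after  1: r0=0x19 r1=0x09 r2=0xeb r3=0x19  N=0 Z=0
after  2: r0=0x19 r1=0x09 r2=0xeb r3=0xf0  N=1 Z=0
after  3: r0=0x19 r1=0x09 r2=0xf2 r3=0xf0  N=1 Z=0
after  4: r0=0x19 r1=0x09 r2=0xf2 r3=0xfb  N=1 Z=0
after  5: r0=0x19 r1=0x10 r2=0xf2 r3=0xfb  N=0 Z=0
after  6: r0=0x14 r1=0x10 r2=0xf2 r3=0xfb  N=0 Z=0
after  7: r0=0x14 r1=0x10 r2=0xf2 r3=0xef  N=1 Z=0
-- IRQ taken; context saved, return-PC = 8 --

K = 7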